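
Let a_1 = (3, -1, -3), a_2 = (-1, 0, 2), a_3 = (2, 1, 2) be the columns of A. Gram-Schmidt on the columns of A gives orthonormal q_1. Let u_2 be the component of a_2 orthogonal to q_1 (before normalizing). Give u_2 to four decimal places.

u_2 = (0.4211, -0.4737, 0.5789)

a_1 = (3, -1, -3); ‖a_1‖ = 4.3589, so q_1 = (0.6882, -0.2294, -0.6882).
q_1·a_2 = 0.6882·(-1) + (-0.2294)·0 + (-0.6882)·2 = -2.0647.
u_2 = a_2 + 2.0647·q_1 = (0.4211, -0.4737, 0.5789).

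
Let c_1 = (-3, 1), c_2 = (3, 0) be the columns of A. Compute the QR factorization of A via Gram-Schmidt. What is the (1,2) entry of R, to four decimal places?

r_{12} = -2.8460

q_1 = c_1/‖c_1‖ = (-3, 1)/3.1623 = (-0.9487, 0.3162).
r_{12} = q_1·c_2 = -2.8460.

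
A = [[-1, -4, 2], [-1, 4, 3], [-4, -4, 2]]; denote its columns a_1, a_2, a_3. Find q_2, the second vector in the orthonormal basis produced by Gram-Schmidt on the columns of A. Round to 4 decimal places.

a_1 = (-1, -1, -4); ‖a_1‖ = 4.2426, so q_1 = (-0.2357, -0.2357, -0.9428).
q_1·a_2 = (-0.2357)·(-4) + (-0.2357)·4 + (-0.9428)·(-4) = 3.7712.
u_2 = a_2 − 3.7712·q_1 = (-3.1111, 4.8889, -0.4444).
‖u_2‖ = 5.8119, so q_2 = (-0.5353, 0.8412, -0.0765).

q_2 = (-0.5353, 0.8412, -0.0765)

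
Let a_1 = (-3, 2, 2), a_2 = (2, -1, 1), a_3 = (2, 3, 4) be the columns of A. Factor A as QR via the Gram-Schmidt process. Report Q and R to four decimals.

Q = [[-0.7276, 0.4777, 0.4924], [0.4851, -0.1493, 0.8616], [0.4851, 0.8658, -0.1231]], R = [[4.1231, -1.4552, 1.9403], [0.0000, 1.9704, 3.9706], [0.0000, 0.0000, 3.0773]]

a_1 = (-3, 2, 2); ‖a_1‖ = 4.1231, so e_1 = (-0.7276, 0.4851, 0.4851).
e_1·a_2 = (-0.7276)·2 + 0.4851·(-1) + 0.4851·1 = -1.4552.
u_2 = a_2 + 1.4552·e_1 = (0.9412, -0.2941, 1.7059).
‖u_2‖ = 1.9704, so e_2 = (0.4777, -0.1493, 0.8658).
e_1·a_3 = (-0.7276)·2 + 0.4851·3 + 0.4851·4 = 1.9403; e_2·a_3 = 0.4777·2 + (-0.1493)·3 + 0.8658·4 = 3.9706.
u_3 = a_3 − 1.9403·e_1 − 3.9706·e_2 = (1.5152, 2.6515, -0.3788).
‖u_3‖ = 3.0773, so e_3 = (0.4924, 0.8616, -0.1231).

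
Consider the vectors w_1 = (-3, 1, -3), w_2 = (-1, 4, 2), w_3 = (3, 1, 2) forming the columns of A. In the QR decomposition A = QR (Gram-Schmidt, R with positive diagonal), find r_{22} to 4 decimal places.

w_1 = (-3, 1, -3); ‖w_1‖ = 4.3589, so e_1 = (-0.6882, 0.2294, -0.6882).
e_1·w_2 = (-0.6882)·(-1) + 0.2294·4 + (-0.6882)·2 = 0.2294.
u_2 = w_2 − 0.2294·e_1 = (-0.8421, 3.9474, 2.1579).
r_{22} = ‖u_2‖ = 4.5768.

r_{22} = 4.5768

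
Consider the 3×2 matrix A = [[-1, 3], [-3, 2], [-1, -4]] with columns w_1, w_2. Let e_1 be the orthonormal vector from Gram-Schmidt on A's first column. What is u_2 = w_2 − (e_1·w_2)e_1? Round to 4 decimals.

u_2 = (2.5455, 0.6364, -4.4545)

w_1 = (-1, -3, -1); ‖w_1‖ = 3.3166, so e_1 = (-0.3015, -0.9045, -0.3015).
e_1·w_2 = (-0.3015)·3 + (-0.9045)·2 + (-0.3015)·(-4) = -1.5076.
u_2 = w_2 + 1.5076·e_1 = (2.5455, 0.6364, -4.4545).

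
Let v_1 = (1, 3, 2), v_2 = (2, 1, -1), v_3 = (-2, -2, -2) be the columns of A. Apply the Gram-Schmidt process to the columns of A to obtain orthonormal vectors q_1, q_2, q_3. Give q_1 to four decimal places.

q_1 = (0.2673, 0.8018, 0.5345)

q_1 = v_1/‖v_1‖ = (1, 3, 2)/3.7417 = (0.2673, 0.8018, 0.5345).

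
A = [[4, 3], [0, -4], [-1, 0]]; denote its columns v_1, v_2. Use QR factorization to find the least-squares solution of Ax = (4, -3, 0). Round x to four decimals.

v_1 = (4, 0, -1); ‖v_1‖ = 4.1231, so e_1 = (0.9701, 0.0000, -0.2425).
e_1·v_2 = 0.9701·3 + 0.0000·(-4) + (-0.2425)·0 = 2.9104.
u_2 = v_2 − 2.9104·e_1 = (0.1765, -4.0000, 0.7059).
‖u_2‖ = 4.0656, so e_2 = (0.0434, -0.9839, 0.1736).
Qᵀb = (3.8806, 3.1252).
Back-substitute: x_2 = 3.1252/4.0656 = 0.7687.
x_1 = (3.8806 − 2.9104·0.7687)/4.1231 = 0.3986.

x = (0.3986, 0.7687)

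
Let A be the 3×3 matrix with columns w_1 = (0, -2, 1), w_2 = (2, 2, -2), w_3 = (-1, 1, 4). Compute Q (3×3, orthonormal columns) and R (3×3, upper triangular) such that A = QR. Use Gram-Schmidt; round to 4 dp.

w_1 = (0, -2, 1); ‖w_1‖ = 2.2361, so q_1 = (0.0000, -0.8944, 0.4472).
q_1·w_2 = 0.0000·2 + (-0.8944)·2 + 0.4472·(-2) = -2.6833.
u_2 = w_2 + 2.6833·q_1 = (2.0000, -0.4000, -0.8000).
‖u_2‖ = 2.1909, so q_2 = (0.9129, -0.1826, -0.3651).
q_1·w_3 = 0.0000·(-1) + (-0.8944)·1 + 0.4472·4 = 0.8944; q_2·w_3 = 0.9129·(-1) + (-0.1826)·1 + (-0.3651)·4 = -2.5560.
u_3 = w_3 − 0.8944·q_1 + 2.5560·q_2 = (1.3333, 1.3333, 2.6667).
‖u_3‖ = 3.2660, so q_3 = (0.4082, 0.4082, 0.8165).

Q = [[0.0000, 0.9129, 0.4082], [-0.8944, -0.1826, 0.4082], [0.4472, -0.3651, 0.8165]], R = [[2.2361, -2.6833, 0.8944], [0.0000, 2.1909, -2.5560], [0.0000, 0.0000, 3.2660]]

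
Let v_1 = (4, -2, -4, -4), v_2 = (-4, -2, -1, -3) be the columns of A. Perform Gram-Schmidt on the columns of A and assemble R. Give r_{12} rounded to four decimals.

r_{12} = 0.5547

v_1 = (4, -2, -4, -4); ‖v_1‖ = 7.2111, so q_1 = (0.5547, -0.2774, -0.5547, -0.5547).
r_{12} = q_1·v_2 = 0.5547.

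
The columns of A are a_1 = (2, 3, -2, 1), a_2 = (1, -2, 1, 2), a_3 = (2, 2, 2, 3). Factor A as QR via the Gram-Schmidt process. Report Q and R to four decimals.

q_1 = a_1/‖a_1‖ = (2, 3, -2, 1)/4.2426 = (0.4714, 0.7071, -0.4714, 0.2357).
r_{12} = q_1·a_2 = -0.9428.
u_2 = a_2 + 0.9428·q_1 = (1.4444, -1.3333, 0.5556, 2.2222).
‖u_2‖ = 3.0185, so q_2 = (0.4785, -0.4417, 0.1841, 0.7362).
r_{13} = q_1·a_3 = 2.1213; r_{23} = q_2·a_3 = 2.6504.
u_3 = a_3 − 2.1213·q_1 − 2.6504·q_2 = (-0.2683, 1.6707, 2.5122, 0.5488).
‖u_3‖ = 3.0782, so q_3 = (-0.0872, 0.5428, 0.8161, 0.1783).

Q = [[0.4714, 0.4785, -0.0872], [0.7071, -0.4417, 0.5428], [-0.4714, 0.1841, 0.8161], [0.2357, 0.7362, 0.1783]], R = [[4.2426, -0.9428, 2.1213], [0.0000, 3.0185, 2.6504], [0.0000, 0.0000, 3.0782]]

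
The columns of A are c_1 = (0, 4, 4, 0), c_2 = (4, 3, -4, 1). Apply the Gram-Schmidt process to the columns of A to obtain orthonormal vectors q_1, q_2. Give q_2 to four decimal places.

q_2 = (0.6209, 0.5433, -0.5433, 0.1552)

c_1 = (0, 4, 4, 0); ‖c_1‖ = 5.6569, so q_1 = (0.0000, 0.7071, 0.7071, 0.0000).
q_1·c_2 = 0.0000·4 + 0.7071·3 + 0.7071·(-4) + 0.0000·1 = -0.7071.
u_2 = c_2 + 0.7071·q_1 = (4.0000, 3.5000, -3.5000, 1.0000).
‖u_2‖ = 6.4420, so q_2 = (0.6209, 0.5433, -0.5433, 0.1552).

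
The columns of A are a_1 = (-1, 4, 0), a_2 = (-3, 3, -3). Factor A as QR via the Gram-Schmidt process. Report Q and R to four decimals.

Q = [[-0.2425, -0.5708], [0.9701, -0.1427], [0.0000, -0.8086]], R = [[4.1231, 3.6380], [0.0000, 3.7101]]

a_1 = (-1, 4, 0); ‖a_1‖ = 4.1231, so e_1 = (-0.2425, 0.9701, 0.0000).
e_1·a_2 = (-0.2425)·(-3) + 0.9701·3 + 0.0000·(-3) = 3.6380.
u_2 = a_2 − 3.6380·e_1 = (-2.1176, -0.5294, -3.0000).
‖u_2‖ = 3.7101, so e_2 = (-0.5708, -0.1427, -0.8086).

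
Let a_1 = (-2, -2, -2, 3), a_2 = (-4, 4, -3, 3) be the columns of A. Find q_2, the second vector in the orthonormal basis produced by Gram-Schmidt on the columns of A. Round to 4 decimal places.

q_2 = (-0.4103, 0.8661, -0.2507, 0.1368)

q_1 = a_1/‖a_1‖ = (-2, -2, -2, 3)/4.5826 = (-0.4364, -0.4364, -0.4364, 0.6547).
r_{12} = q_1·a_2 = 3.2733.
u_2 = a_2 − 3.2733·q_1 = (-2.5714, 5.4286, -1.5714, 0.8571).
‖u_2‖ = 6.2678, so q_2 = (-0.4103, 0.8661, -0.2507, 0.1368).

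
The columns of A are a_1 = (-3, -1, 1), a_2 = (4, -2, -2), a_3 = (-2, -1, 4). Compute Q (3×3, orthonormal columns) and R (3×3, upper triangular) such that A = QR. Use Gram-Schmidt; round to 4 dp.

Q = [[-0.9045, 0.2202, 0.3651], [-0.3015, -0.9358, -0.1826], [0.3015, -0.2752, 0.9129]], R = [[3.3166, -3.6181, 3.3166], [0.0000, 3.3029, -0.6055], [0.0000, 0.0000, 3.1038]]

a_1 = (-3, -1, 1); ‖a_1‖ = 3.3166, so q_1 = (-0.9045, -0.3015, 0.3015).
q_1·a_2 = (-0.9045)·4 + (-0.3015)·(-2) + 0.3015·(-2) = -3.6181.
u_2 = a_2 + 3.6181·q_1 = (0.7273, -3.0909, -0.9091).
‖u_2‖ = 3.3029, so q_2 = (0.2202, -0.9358, -0.2752).
q_1·a_3 = (-0.9045)·(-2) + (-0.3015)·(-1) + 0.3015·4 = 3.3166; q_2·a_3 = 0.2202·(-2) + (-0.9358)·(-1) + (-0.2752)·4 = -0.6055.
u_3 = a_3 − 3.3166·q_1 + 0.6055·q_2 = (1.1333, -0.5667, 2.8333).
‖u_3‖ = 3.1038, so q_3 = (0.3651, -0.1826, 0.9129).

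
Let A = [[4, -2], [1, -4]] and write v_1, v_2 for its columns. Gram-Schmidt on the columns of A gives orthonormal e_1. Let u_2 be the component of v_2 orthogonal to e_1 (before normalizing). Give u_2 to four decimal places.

u_2 = (0.8235, -3.2941)

v_1 = (4, 1); ‖v_1‖ = 4.1231, so e_1 = (0.9701, 0.2425).
e_1·v_2 = 0.9701·(-2) + 0.2425·(-4) = -2.9104.
u_2 = v_2 + 2.9104·e_1 = (0.8235, -3.2941).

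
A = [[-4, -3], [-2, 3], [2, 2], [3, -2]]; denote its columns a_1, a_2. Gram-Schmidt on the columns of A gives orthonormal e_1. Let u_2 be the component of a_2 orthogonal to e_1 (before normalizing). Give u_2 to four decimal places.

e_1 = a_1/‖a_1‖ = (-4, -2, 2, 3)/5.7446 = (-0.6963, -0.3482, 0.3482, 0.5222).
r_{12} = e_1·a_2 = 0.6963.
u_2 = a_2 − 0.6963·e_1 = (-2.5152, 3.2424, 1.7576, -2.3636).

u_2 = (-2.5152, 3.2424, 1.7576, -2.3636)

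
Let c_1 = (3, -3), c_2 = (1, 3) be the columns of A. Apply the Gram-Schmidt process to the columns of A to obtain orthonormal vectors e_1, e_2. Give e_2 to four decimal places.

c_1 = (3, -3); ‖c_1‖ = 4.2426, so e_1 = (0.7071, -0.7071).
e_1·c_2 = 0.7071·1 + (-0.7071)·3 = -1.4142.
u_2 = c_2 + 1.4142·e_1 = (2.0000, 2.0000).
‖u_2‖ = 2.8284, so e_2 = (0.7071, 0.7071).

e_2 = (0.7071, 0.7071)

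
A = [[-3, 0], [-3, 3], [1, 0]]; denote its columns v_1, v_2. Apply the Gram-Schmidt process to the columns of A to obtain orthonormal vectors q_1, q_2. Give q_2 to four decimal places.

q_2 = (-0.6529, 0.7255, 0.2176)

v_1 = (-3, -3, 1); ‖v_1‖ = 4.3589, so q_1 = (-0.6882, -0.6882, 0.2294).
q_1·v_2 = (-0.6882)·0 + (-0.6882)·3 + 0.2294·0 = -2.0647.
u_2 = v_2 + 2.0647·q_1 = (-1.4211, 1.5789, 0.4737).
‖u_2‖ = 2.1764, so q_2 = (-0.6529, 0.7255, 0.2176).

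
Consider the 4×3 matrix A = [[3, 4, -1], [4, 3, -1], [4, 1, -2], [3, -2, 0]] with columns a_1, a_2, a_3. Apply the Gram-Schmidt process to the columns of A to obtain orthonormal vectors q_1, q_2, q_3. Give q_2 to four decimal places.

a_1 = (3, 4, 4, 3); ‖a_1‖ = 7.0711, so q_1 = (0.4243, 0.5657, 0.5657, 0.4243).
q_1·a_2 = 0.4243·4 + 0.5657·3 + 0.5657·1 + 0.4243·(-2) = 3.1113.
u_2 = a_2 − 3.1113·q_1 = (2.6800, 1.2400, -0.7600, -3.3200).
‖u_2‖ = 4.5078, so q_2 = (0.5945, 0.2751, -0.1686, -0.7365).

q_2 = (0.5945, 0.2751, -0.1686, -0.7365)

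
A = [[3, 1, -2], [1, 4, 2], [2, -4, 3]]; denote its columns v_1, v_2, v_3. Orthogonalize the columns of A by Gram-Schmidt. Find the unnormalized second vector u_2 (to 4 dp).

u_2 = (1.2143, 4.0714, -3.8571)

e_1 = v_1/‖v_1‖ = (3, 1, 2)/3.7417 = (0.8018, 0.2673, 0.5345).
r_{12} = e_1·v_2 = -0.2673.
u_2 = v_2 + 0.2673·e_1 = (1.2143, 4.0714, -3.8571).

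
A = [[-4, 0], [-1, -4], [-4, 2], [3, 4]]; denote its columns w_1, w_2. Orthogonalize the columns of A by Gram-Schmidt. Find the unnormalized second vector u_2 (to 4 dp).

w_1 = (-4, -1, -4, 3); ‖w_1‖ = 6.4807, so q_1 = (-0.6172, -0.1543, -0.6172, 0.4629).
q_1·w_2 = (-0.6172)·0 + (-0.1543)·(-4) + (-0.6172)·2 + 0.4629·4 = 1.2344.
u_2 = w_2 − 1.2344·q_1 = (0.7619, -3.8095, 2.7619, 3.4286).

u_2 = (0.7619, -3.8095, 2.7619, 3.4286)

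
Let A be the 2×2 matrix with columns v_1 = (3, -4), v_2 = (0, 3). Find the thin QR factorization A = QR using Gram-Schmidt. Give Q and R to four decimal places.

Q = [[0.6000, 0.8000], [-0.8000, 0.6000]], R = [[5.0000, -2.4000], [0.0000, 1.8000]]

v_1 = (3, -4); ‖v_1‖ = 5.0000, so e_1 = (0.6000, -0.8000).
e_1·v_2 = 0.6000·0 + (-0.8000)·3 = -2.4000.
u_2 = v_2 + 2.4000·e_1 = (1.4400, 1.0800).
‖u_2‖ = 1.8000, so e_2 = (0.8000, 0.6000).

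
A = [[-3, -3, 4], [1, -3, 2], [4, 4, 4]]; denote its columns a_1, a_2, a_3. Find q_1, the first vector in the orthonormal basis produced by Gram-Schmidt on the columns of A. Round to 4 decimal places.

q_1 = (-0.5883, 0.1961, 0.7845)

a_1 = (-3, 1, 4); ‖a_1‖ = 5.0990, so q_1 = (-0.5883, 0.1961, 0.7845).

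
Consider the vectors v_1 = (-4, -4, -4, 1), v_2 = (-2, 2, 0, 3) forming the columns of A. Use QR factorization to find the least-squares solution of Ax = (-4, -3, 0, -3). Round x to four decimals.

v_1 = (-4, -4, -4, 1); ‖v_1‖ = 7.0000, so q_1 = (-0.5714, -0.5714, -0.5714, 0.1429).
q_1·v_2 = (-0.5714)·(-2) + (-0.5714)·2 + (-0.5714)·0 + 0.1429·3 = 0.4286.
u_2 = v_2 − 0.4286·q_1 = (-1.7551, 2.2449, 0.2449, 2.9388).
‖u_2‖ = 4.1008, so q_2 = (-0.4280, 0.5474, 0.0597, 0.7166).
Qᵀb = (3.5714, -2.0802).
Back-substitute: x_2 = -2.0802/4.1008 = -0.5073.
x_1 = (3.5714 − 0.4286·(-0.5073))/7.0000 = 0.5413.

x = (0.5413, -0.5073)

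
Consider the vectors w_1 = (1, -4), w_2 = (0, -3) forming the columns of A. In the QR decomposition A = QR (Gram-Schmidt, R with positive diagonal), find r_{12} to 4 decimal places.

w_1 = (1, -4); ‖w_1‖ = 4.1231, so q_1 = (0.2425, -0.9701).
r_{12} = q_1·w_2 = 2.9104.

r_{12} = 2.9104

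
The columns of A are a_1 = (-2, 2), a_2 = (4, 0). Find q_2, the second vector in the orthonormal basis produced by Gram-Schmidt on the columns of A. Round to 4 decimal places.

q_2 = (0.7071, 0.7071)

q_1 = a_1/‖a_1‖ = (-2, 2)/2.8284 = (-0.7071, 0.7071).
r_{12} = q_1·a_2 = -2.8284.
u_2 = a_2 + 2.8284·q_1 = (2.0000, 2.0000).
‖u_2‖ = 2.8284, so q_2 = (0.7071, 0.7071).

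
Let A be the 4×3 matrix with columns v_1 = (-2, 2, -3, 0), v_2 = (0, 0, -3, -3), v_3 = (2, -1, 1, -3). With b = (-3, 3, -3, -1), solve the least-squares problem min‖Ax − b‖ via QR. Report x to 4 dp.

x = (2.1081, -0.7027, 0.9459)

v_1 = (-2, 2, -3, 0); ‖v_1‖ = 4.1231, so q_1 = (-0.4851, 0.4851, -0.7276, 0.0000).
q_1·v_2 = (-0.4851)·0 + 0.4851·0 + (-0.7276)·(-3) + 0.0000·(-3) = 2.1828.
u_2 = v_2 − 2.1828·q_1 = (1.0588, -1.0588, -1.4118, -3.0000).
‖u_2‖ = 3.6380, so q_2 = (0.2910, -0.2910, -0.3881, -0.8246).
q_1·v_3 = (-0.4851)·2 + 0.4851·(-1) + (-0.7276)·1 + 0.0000·(-3) = -2.1828; q_2·v_3 = 0.2910·2 + (-0.2910)·(-1) + (-0.3881)·1 + (-0.8246)·(-3) = 2.9589.
u_3 = v_3 + 2.1828·q_1 − 2.9589·q_2 = (0.0800, 0.9200, 0.5600, -0.5600).
‖u_3‖ = 1.2166, so q_3 = (0.0658, 0.7562, 0.4603, -0.4603).
Qᵀb = (5.0932, 0.2425, 1.1508).
Back-substitute: x_3 = 1.1508/1.2166 = 0.9459.
x_2 = (0.2425 − 2.9589·0.9459)/3.6380 = -0.7027.
x_1 = (5.0932 − 2.1828·(-0.7027) + 2.1828·0.9459)/4.1231 = 2.1081.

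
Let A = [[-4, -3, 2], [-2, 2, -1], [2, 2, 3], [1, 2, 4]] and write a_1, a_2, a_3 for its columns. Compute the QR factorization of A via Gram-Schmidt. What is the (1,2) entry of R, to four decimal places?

r_{12} = 2.8000

e_1 = a_1/‖a_1‖ = (-4, -2, 2, 1)/5.0000 = (-0.8000, -0.4000, 0.4000, 0.2000).
r_{12} = e_1·a_2 = 2.8000.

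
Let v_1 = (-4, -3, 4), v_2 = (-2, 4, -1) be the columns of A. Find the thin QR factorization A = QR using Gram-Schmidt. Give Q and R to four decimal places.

e_1 = v_1/‖v_1‖ = (-4, -3, 4)/6.4031 = (-0.6247, -0.4685, 0.6247).
r_{12} = e_1·v_2 = -1.2494.
u_2 = v_2 + 1.2494·e_1 = (-2.7805, 3.4146, -0.2195).
‖u_2‖ = 4.4090, so e_2 = (-0.6306, 0.7745, -0.0498).

Q = [[-0.6247, -0.6306], [-0.4685, 0.7745], [0.6247, -0.0498]], R = [[6.4031, -1.2494], [0.0000, 4.4090]]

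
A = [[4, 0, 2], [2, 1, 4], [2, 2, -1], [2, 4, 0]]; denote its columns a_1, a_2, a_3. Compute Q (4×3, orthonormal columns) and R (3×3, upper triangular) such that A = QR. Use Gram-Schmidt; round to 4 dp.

Q = [[0.7559, -0.5345, -0.2044], [0.3780, 0.0000, 0.8584], [0.3780, 0.2673, -0.4701], [0.3780, 0.8018, 0.0204]], R = [[5.2915, 2.6458, 2.6458], [0.0000, 3.7417, -1.3363], [0.0000, 0.0000, 3.4949]]

q_1 = a_1/‖a_1‖ = (4, 2, 2, 2)/5.2915 = (0.7559, 0.3780, 0.3780, 0.3780).
r_{12} = q_1·a_2 = 2.6458.
u_2 = a_2 − 2.6458·q_1 = (-2.0000, 0.0000, 1.0000, 3.0000).
‖u_2‖ = 3.7417, so q_2 = (-0.5345, 0.0000, 0.2673, 0.8018).
r_{13} = q_1·a_3 = 2.6458; r_{23} = q_2·a_3 = -1.3363.
u_3 = a_3 − 2.6458·q_1 + 1.3363·q_2 = (-0.7143, 3.0000, -1.6429, 0.0714).
‖u_3‖ = 3.4949, so q_3 = (-0.2044, 0.8584, -0.4701, 0.0204).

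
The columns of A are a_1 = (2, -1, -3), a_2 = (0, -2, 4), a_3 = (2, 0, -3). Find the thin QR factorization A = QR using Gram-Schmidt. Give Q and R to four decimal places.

Q = [[0.5345, 0.3984, 0.7454], [-0.2673, -0.7570, 0.5963], [-0.8018, 0.5179, 0.2981]], R = [[3.7417, -2.6726, 3.4744], [0.0000, 3.5857, -0.7570], [0.0000, 0.0000, 0.5963]]

a_1 = (2, -1, -3); ‖a_1‖ = 3.7417, so q_1 = (0.5345, -0.2673, -0.8018).
q_1·a_2 = 0.5345·0 + (-0.2673)·(-2) + (-0.8018)·4 = -2.6726.
u_2 = a_2 + 2.6726·q_1 = (1.4286, -2.7143, 1.8571).
‖u_2‖ = 3.5857, so q_2 = (0.3984, -0.7570, 0.5179).
q_1·a_3 = 0.5345·2 + (-0.2673)·0 + (-0.8018)·(-3) = 3.4744; q_2·a_3 = 0.3984·2 + (-0.7570)·0 + 0.5179·(-3) = -0.7570.
u_3 = a_3 − 3.4744·q_1 + 0.7570·q_2 = (0.4444, 0.3556, 0.1778).
‖u_3‖ = 0.5963, so q_3 = (0.7454, 0.5963, 0.2981).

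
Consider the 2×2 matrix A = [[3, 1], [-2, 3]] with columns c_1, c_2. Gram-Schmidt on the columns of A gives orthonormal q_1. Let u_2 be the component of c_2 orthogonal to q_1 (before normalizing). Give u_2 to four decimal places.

c_1 = (3, -2); ‖c_1‖ = 3.6056, so q_1 = (0.8321, -0.5547).
q_1·c_2 = 0.8321·1 + (-0.5547)·3 = -0.8321.
u_2 = c_2 + 0.8321·q_1 = (1.6923, 2.5385).

u_2 = (1.6923, 2.5385)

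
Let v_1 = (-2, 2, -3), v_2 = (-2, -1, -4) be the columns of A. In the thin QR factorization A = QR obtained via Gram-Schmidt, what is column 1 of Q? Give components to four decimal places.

q_1 = v_1/‖v_1‖ = (-2, 2, -3)/4.1231 = (-0.4851, 0.4851, -0.7276).

q_1 = (-0.4851, 0.4851, -0.7276)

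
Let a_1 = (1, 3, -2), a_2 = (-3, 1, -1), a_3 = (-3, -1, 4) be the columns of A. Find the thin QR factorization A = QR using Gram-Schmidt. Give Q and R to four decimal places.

Q = [[0.2673, -0.9602, -0.0816], [0.8018, 0.1746, 0.5715], [-0.5345, -0.2182, 0.8165]], R = [[3.7417, 0.5345, -3.7417], [0.0000, 3.2733, 1.8330], [0.0000, 0.0000, 2.9394]]

a_1 = (1, 3, -2); ‖a_1‖ = 3.7417, so q_1 = (0.2673, 0.8018, -0.5345).
q_1·a_2 = 0.2673·(-3) + 0.8018·1 + (-0.5345)·(-1) = 0.5345.
u_2 = a_2 − 0.5345·q_1 = (-3.1429, 0.5714, -0.7143).
‖u_2‖ = 3.2733, so q_2 = (-0.9602, 0.1746, -0.2182).
q_1·a_3 = 0.2673·(-3) + 0.8018·(-1) + (-0.5345)·4 = -3.7417; q_2·a_3 = (-0.9602)·(-3) + 0.1746·(-1) + (-0.2182)·4 = 1.8330.
u_3 = a_3 + 3.7417·q_1 − 1.8330·q_2 = (-0.2400, 1.6800, 2.4000).
‖u_3‖ = 2.9394, so q_3 = (-0.0816, 0.5715, 0.8165).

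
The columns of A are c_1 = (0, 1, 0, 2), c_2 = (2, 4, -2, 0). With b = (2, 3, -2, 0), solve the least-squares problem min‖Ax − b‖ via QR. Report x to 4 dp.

c_1 = (0, 1, 0, 2); ‖c_1‖ = 2.2361, so q_1 = (0.0000, 0.4472, 0.0000, 0.8944).
q_1·c_2 = 0.0000·2 + 0.4472·4 + 0.0000·(-2) + 0.8944·0 = 1.7889.
u_2 = c_2 − 1.7889·q_1 = (2.0000, 3.2000, -2.0000, -1.6000).
‖u_2‖ = 4.5607, so q_2 = (0.4385, 0.7016, -0.4385, -0.3508).
Qᵀb = (1.3416, 3.8591).
Back-substitute: x_2 = 3.8591/4.5607 = 0.8462.
x_1 = (1.3416 − 1.7889·0.8462)/2.2361 = -0.0769.

x = (-0.0769, 0.8462)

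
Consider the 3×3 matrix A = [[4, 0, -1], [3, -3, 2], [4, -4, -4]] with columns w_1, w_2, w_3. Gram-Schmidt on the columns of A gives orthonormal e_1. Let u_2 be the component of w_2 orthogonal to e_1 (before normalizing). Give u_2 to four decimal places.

e_1 = w_1/‖w_1‖ = (4, 3, 4)/6.4031 = (0.6247, 0.4685, 0.6247).
r_{12} = e_1·w_2 = -3.9043.
u_2 = w_2 + 3.9043·e_1 = (2.4390, -1.1707, -1.5610).

u_2 = (2.4390, -1.1707, -1.5610)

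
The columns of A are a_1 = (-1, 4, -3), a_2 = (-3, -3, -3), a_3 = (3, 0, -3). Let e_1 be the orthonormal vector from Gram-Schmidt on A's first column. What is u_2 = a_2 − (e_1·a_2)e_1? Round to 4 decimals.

u_2 = (-3.0000, -3.0000, -3.0000)

a_1 = (-1, 4, -3); ‖a_1‖ = 5.0990, so e_1 = (-0.1961, 0.7845, -0.5883).
e_1·a_2 = (-0.1961)·(-3) + 0.7845·(-3) + (-0.5883)·(-3) = 0.0000.
u_2 = a_2 + 0.0000·e_1 = (-3.0000, -3.0000, -3.0000).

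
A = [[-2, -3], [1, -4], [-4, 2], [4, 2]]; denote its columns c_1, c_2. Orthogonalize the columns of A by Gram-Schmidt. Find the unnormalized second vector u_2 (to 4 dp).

q_1 = c_1/‖c_1‖ = (-2, 1, -4, 4)/6.0828 = (-0.3288, 0.1644, -0.6576, 0.6576).
r_{12} = q_1·c_2 = 0.3288.
u_2 = c_2 − 0.3288·q_1 = (-2.8919, -4.0541, 2.2162, 1.7838).

u_2 = (-2.8919, -4.0541, 2.2162, 1.7838)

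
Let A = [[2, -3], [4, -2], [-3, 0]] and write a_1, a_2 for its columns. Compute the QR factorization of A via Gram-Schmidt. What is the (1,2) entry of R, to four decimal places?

e_1 = a_1/‖a_1‖ = (2, 4, -3)/5.3852 = (0.3714, 0.7428, -0.5571).
r_{12} = e_1·a_2 = -2.5997.

r_{12} = -2.5997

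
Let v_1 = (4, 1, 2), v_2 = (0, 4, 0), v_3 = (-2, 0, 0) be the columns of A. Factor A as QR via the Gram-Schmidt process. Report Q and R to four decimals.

Q = [[0.8729, -0.1952, -0.4472], [0.2182, 0.9759, 0.0000], [0.4364, -0.0976, 0.8944]], R = [[4.5826, 0.8729, -1.7457], [0.0000, 3.9036, 0.3904], [0.0000, 0.0000, 0.8944]]

v_1 = (4, 1, 2); ‖v_1‖ = 4.5826, so q_1 = (0.8729, 0.2182, 0.4364).
q_1·v_2 = 0.8729·0 + 0.2182·4 + 0.4364·0 = 0.8729.
u_2 = v_2 − 0.8729·q_1 = (-0.7619, 3.8095, -0.3810).
‖u_2‖ = 3.9036, so q_2 = (-0.1952, 0.9759, -0.0976).
q_1·v_3 = 0.8729·(-2) + 0.2182·0 + 0.4364·0 = -1.7457; q_2·v_3 = (-0.1952)·(-2) + 0.9759·0 + (-0.0976)·0 = 0.3904.
u_3 = v_3 + 1.7457·q_1 − 0.3904·q_2 = (-0.4000, 0.0000, 0.8000).
‖u_3‖ = 0.8944, so q_3 = (-0.4472, 0.0000, 0.8944).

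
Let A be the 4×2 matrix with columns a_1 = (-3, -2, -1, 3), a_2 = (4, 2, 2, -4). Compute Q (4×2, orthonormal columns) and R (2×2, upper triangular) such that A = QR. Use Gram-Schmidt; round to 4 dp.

Q = [[-0.6255, 0.0933], [-0.4170, -0.6528], [-0.2085, 0.7460], [0.6255, -0.0933]], R = [[4.7958, -6.2554], [0.0000, 0.9325]]

a_1 = (-3, -2, -1, 3); ‖a_1‖ = 4.7958, so q_1 = (-0.6255, -0.4170, -0.2085, 0.6255).
q_1·a_2 = (-0.6255)·4 + (-0.4170)·2 + (-0.2085)·2 + 0.6255·(-4) = -6.2554.
u_2 = a_2 + 6.2554·q_1 = (0.0870, -0.6087, 0.6957, -0.0870).
‖u_2‖ = 0.9325, so q_2 = (0.0933, -0.6528, 0.7460, -0.0933).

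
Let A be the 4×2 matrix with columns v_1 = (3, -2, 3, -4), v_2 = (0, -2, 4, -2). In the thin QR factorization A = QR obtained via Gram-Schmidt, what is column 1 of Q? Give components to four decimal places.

e_1 = (0.4867, -0.3244, 0.4867, -0.6489)

v_1 = (3, -2, 3, -4); ‖v_1‖ = 6.1644, so e_1 = (0.4867, -0.3244, 0.4867, -0.6489).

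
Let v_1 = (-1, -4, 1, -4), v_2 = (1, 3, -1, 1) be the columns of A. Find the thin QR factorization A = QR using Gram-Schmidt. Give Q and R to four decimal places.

v_1 = (-1, -4, 1, -4); ‖v_1‖ = 5.8310, so q_1 = (-0.1715, -0.6860, 0.1715, -0.6860).
q_1·v_2 = (-0.1715)·1 + (-0.6860)·3 + 0.1715·(-1) + (-0.6860)·1 = -3.0870.
u_2 = v_2 + 3.0870·q_1 = (0.4706, 0.8824, -0.4706, -1.1176).
‖u_2‖ = 1.5718, so q_2 = (0.2994, 0.5614, -0.2994, -0.7111).

Q = [[-0.1715, 0.2994], [-0.6860, 0.5614], [0.1715, -0.2994], [-0.6860, -0.7111]], R = [[5.8310, -3.0870], [0.0000, 1.5718]]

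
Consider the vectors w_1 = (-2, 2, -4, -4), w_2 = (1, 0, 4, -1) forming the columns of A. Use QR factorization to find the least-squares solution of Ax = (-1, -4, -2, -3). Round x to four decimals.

x = (0.3206, -0.0840)

w_1 = (-2, 2, -4, -4); ‖w_1‖ = 6.3246, so e_1 = (-0.3162, 0.3162, -0.6325, -0.6325).
e_1·w_2 = (-0.3162)·1 + 0.3162·0 + (-0.6325)·4 + (-0.6325)·(-1) = -2.2136.
u_2 = w_2 + 2.2136·e_1 = (0.3000, 0.7000, 2.6000, -2.4000).
‖u_2‖ = 3.6194, so e_2 = (0.0829, 0.1934, 0.7184, -0.6631).
Qᵀb = (2.2136, -0.3039).
Back-substitute: x_2 = -0.3039/3.6194 = -0.0840.
x_1 = (2.2136 + 2.2136·(-0.0840))/6.3246 = 0.3206.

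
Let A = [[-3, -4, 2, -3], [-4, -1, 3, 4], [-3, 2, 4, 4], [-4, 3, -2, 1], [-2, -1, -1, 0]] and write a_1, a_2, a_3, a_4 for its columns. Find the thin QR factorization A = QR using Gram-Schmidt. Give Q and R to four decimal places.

Q = [[-0.4082, -0.7184, -0.0289, -0.5581], [-0.5443, -0.1796, 0.2545, 0.6667], [-0.4082, 0.3592, 0.6875, -0.2510], [-0.5443, 0.5388, -0.5466, -0.2367], [-0.2722, -0.1796, -0.4036, 0.3536]], R = [[7.3485, 0.0000, -2.7217, -3.1299], [0.0000, 5.5678, -1.4368, 3.4125], [0.0000, 0.0000, 4.9526, 3.3083], [0.0000, 0.0000, 0.0000, 3.1006]]

a_1 = (-3, -4, -3, -4, -2); ‖a_1‖ = 7.3485, so e_1 = (-0.4082, -0.5443, -0.4082, -0.5443, -0.2722).
e_1·a_2 = (-0.4082)·(-4) + (-0.5443)·(-1) + (-0.4082)·2 + (-0.5443)·3 + (-0.2722)·(-1) = 0.0000.
u_2 = a_2 + 0.0000·e_1 = (-4.0000, -1.0000, 2.0000, 3.0000, -1.0000).
‖u_2‖ = 5.5678, so e_2 = (-0.7184, -0.1796, 0.3592, 0.5388, -0.1796).
e_1·a_3 = (-0.4082)·2 + (-0.5443)·3 + (-0.4082)·4 + (-0.5443)·(-2) + (-0.2722)·(-1) = -2.7217; e_2·a_3 = (-0.7184)·2 + (-0.1796)·3 + 0.3592·4 + 0.5388·(-2) + (-0.1796)·(-1) = -1.4368.
u_3 = a_3 + 2.7217·e_1 + 1.4368·e_2 = (-0.1434, 1.2605, 3.4050, -2.7073, -1.9988).
‖u_3‖ = 4.9526, so e_3 = (-0.0289, 0.2545, 0.6875, -0.5466, -0.4036).
e_1·a_4 = (-0.4082)·(-3) + (-0.5443)·4 + (-0.4082)·4 + (-0.5443)·1 + (-0.2722)·0 = -3.1299; e_2·a_4 = (-0.7184)·(-3) + (-0.1796)·4 + 0.3592·4 + 0.5388·1 + (-0.1796)·0 = 3.4125; e_3·a_4 = (-0.0289)·(-3) + 0.2545·4 + 0.6875·4 + (-0.5466)·1 + (-0.4036)·0 = 3.3083.
u_4 = a_4 + 3.1299·e_1 − 3.4125·e_2 − 3.3083·e_3 = (-1.7304, 2.0672, -0.7781, -0.7340, 1.0962).
‖u_4‖ = 3.1006, so e_4 = (-0.5581, 0.6667, -0.2510, -0.2367, 0.3536).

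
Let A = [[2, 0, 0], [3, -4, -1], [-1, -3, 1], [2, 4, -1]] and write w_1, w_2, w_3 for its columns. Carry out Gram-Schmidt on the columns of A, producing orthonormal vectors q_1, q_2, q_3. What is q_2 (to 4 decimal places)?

q_2 = (0.0174, -0.5991, -0.4775, 0.6425)

q_1 = w_1/‖w_1‖ = (2, 3, -1, 2)/4.2426 = (0.4714, 0.7071, -0.2357, 0.4714).
r_{12} = q_1·w_2 = -0.2357.
u_2 = w_2 + 0.2357·q_1 = (0.1111, -3.8333, -3.0556, 4.1111).
‖u_2‖ = 6.3988, so q_2 = (0.0174, -0.5991, -0.4775, 0.6425).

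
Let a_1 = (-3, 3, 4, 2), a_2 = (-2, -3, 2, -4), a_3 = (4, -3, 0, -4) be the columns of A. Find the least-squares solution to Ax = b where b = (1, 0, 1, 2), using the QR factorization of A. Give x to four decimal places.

x = (0.3050, -0.3504, 0.2634)

a_1 = (-3, 3, 4, 2); ‖a_1‖ = 6.1644, so q_1 = (-0.4867, 0.4867, 0.6489, 0.3244).
q_1·a_2 = (-0.4867)·(-2) + 0.4867·(-3) + 0.6489·2 + 0.3244·(-4) = -0.4867.
u_2 = a_2 + 0.4867·q_1 = (-2.2368, -2.7632, 2.3158, -3.8421).
‖u_2‖ = 5.7239, so q_2 = (-0.3908, -0.4827, 0.4046, -0.6712).
q_1·a_3 = (-0.4867)·4 + 0.4867·(-3) + 0.6489·0 + 0.3244·(-4) = -4.7044; q_2·a_3 = (-0.3908)·4 + (-0.4827)·(-3) + 0.4046·0 + (-0.6712)·(-4) = 2.5700.
u_3 = a_3 + 4.7044·q_1 − 2.5700·q_2 = (2.7149, 0.5301, 2.0129, -0.7486).
‖u_3‖ = 3.5019, so q_3 = (0.7752, 0.1514, 0.5748, -0.2138).
Qᵀb = (0.8111, -1.3287, 0.9225).
Back-substitute: x_3 = 0.9225/3.5019 = 0.2634.
x_2 = (-1.3287 − 2.5700·0.2634)/5.7239 = -0.3504.
x_1 = (0.8111 + 0.4867·(-0.3504) + 4.7044·0.2634)/6.1644 = 0.3050.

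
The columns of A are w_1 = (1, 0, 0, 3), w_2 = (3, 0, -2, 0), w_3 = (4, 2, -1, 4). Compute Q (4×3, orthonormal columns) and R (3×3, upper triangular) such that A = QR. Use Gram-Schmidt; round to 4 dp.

w_1 = (1, 0, 0, 3); ‖w_1‖ = 3.1623, so q_1 = (0.3162, 0.0000, 0.0000, 0.9487).
q_1·w_2 = 0.3162·3 + 0.0000·0 + 0.0000·(-2) + 0.9487·0 = 0.9487.
u_2 = w_2 − 0.9487·q_1 = (2.7000, 0.0000, -2.0000, -0.9000).
‖u_2‖ = 3.4785, so q_2 = (0.7762, 0.0000, -0.5750, -0.2587).
q_1·w_3 = 0.3162·4 + 0.0000·2 + 0.0000·(-1) + 0.9487·4 = 5.0596; q_2·w_3 = 0.7762·4 + 0.0000·2 + (-0.5750)·(-1) + (-0.2587)·4 = 2.6448.
u_3 = w_3 − 5.0596·q_1 − 2.6448·q_2 = (0.3471, 2.0000, 0.5207, -0.1157).
‖u_3‖ = 2.0988, so q_3 = (0.1654, 0.9529, 0.2481, -0.0551).

Q = [[0.3162, 0.7762, 0.1654], [0.0000, 0.0000, 0.9529], [0.0000, -0.5750, 0.2481], [0.9487, -0.2587, -0.0551]], R = [[3.1623, 0.9487, 5.0596], [0.0000, 3.4785, 2.6448], [0.0000, 0.0000, 2.0988]]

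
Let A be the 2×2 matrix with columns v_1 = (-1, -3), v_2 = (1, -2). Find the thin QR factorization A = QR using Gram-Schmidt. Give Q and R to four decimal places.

v_1 = (-1, -3); ‖v_1‖ = 3.1623, so e_1 = (-0.3162, -0.9487).
e_1·v_2 = (-0.3162)·1 + (-0.9487)·(-2) = 1.5811.
u_2 = v_2 − 1.5811·e_1 = (1.5000, -0.5000).
‖u_2‖ = 1.5811, so e_2 = (0.9487, -0.3162).

Q = [[-0.3162, 0.9487], [-0.9487, -0.3162]], R = [[3.1623, 1.5811], [0.0000, 1.5811]]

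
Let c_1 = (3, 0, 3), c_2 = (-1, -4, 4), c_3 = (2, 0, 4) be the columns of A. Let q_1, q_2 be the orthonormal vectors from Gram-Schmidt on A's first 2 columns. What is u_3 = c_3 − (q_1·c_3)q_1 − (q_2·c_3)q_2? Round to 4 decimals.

c_1 = (3, 0, 3); ‖c_1‖ = 4.2426, so q_1 = (0.7071, 0.0000, 0.7071).
q_1·c_2 = 0.7071·(-1) + 0.0000·(-4) + 0.7071·4 = 2.1213.
u_2 = c_2 − 2.1213·q_1 = (-2.5000, -4.0000, 2.5000).
‖u_2‖ = 5.3385, so q_2 = (-0.4683, -0.7493, 0.4683).
q_1·c_3 = 0.7071·2 + 0.0000·0 + 0.7071·4 = 4.2426; q_2·c_3 = (-0.4683)·2 + (-0.7493)·0 + 0.4683·4 = 0.9366.
u_3 = c_3 − 4.2426·q_1 − 0.9366·q_2 = (-0.5614, 0.7018, 0.5614).

u_3 = (-0.5614, 0.7018, 0.5614)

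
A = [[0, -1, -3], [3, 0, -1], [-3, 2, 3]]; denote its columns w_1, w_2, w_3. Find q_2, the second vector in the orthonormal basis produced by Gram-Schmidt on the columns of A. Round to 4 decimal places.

q_2 = (-0.5774, 0.5774, 0.5774)

w_1 = (0, 3, -3); ‖w_1‖ = 4.2426, so q_1 = (0.0000, 0.7071, -0.7071).
q_1·w_2 = 0.0000·(-1) + 0.7071·0 + (-0.7071)·2 = -1.4142.
u_2 = w_2 + 1.4142·q_1 = (-1.0000, 1.0000, 1.0000).
‖u_2‖ = 1.7321, so q_2 = (-0.5774, 0.5774, 0.5774).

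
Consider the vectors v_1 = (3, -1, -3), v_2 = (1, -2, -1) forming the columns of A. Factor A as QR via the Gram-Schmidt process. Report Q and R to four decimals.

Q = [[0.6882, -0.1622], [-0.2294, -0.9733], [-0.6882, 0.1622]], R = [[4.3589, 1.8353], [0.0000, 1.6222]]

e_1 = v_1/‖v_1‖ = (3, -1, -3)/4.3589 = (0.6882, -0.2294, -0.6882).
r_{12} = e_1·v_2 = 1.8353.
u_2 = v_2 − 1.8353·e_1 = (-0.2632, -1.5789, 0.2632).
‖u_2‖ = 1.6222, so e_2 = (-0.1622, -0.9733, 0.1622).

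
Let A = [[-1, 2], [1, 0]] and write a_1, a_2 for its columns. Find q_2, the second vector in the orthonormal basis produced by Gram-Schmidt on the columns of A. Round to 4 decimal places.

q_2 = (0.7071, 0.7071)

a_1 = (-1, 1); ‖a_1‖ = 1.4142, so q_1 = (-0.7071, 0.7071).
q_1·a_2 = (-0.7071)·2 + 0.7071·0 = -1.4142.
u_2 = a_2 + 1.4142·q_1 = (1.0000, 1.0000).
‖u_2‖ = 1.4142, so q_2 = (0.7071, 0.7071).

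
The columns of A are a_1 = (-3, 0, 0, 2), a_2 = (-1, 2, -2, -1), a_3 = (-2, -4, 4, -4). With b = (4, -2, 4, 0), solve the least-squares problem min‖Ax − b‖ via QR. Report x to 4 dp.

x = (-0.8077, -1.5385, -0.0192)

q_1 = a_1/‖a_1‖ = (-3, 0, 0, 2)/3.6056 = (-0.8321, 0.0000, 0.0000, 0.5547).
r_{12} = q_1·a_2 = 0.2774.
u_2 = a_2 − 0.2774·q_1 = (-0.7692, 2.0000, -2.0000, -1.1538).
‖u_2‖ = 3.1501, so q_2 = (-0.2442, 0.6349, -0.6349, -0.3663).
r_{13} = q_1·a_3 = -0.5547; r_{23} = q_2·a_3 = -3.1257.
u_3 = a_3 + 0.5547·q_1 + 3.1257·q_2 = (-3.2248, -2.0155, 2.0155, -4.8372).
‖u_3‖ = 6.4748, so q_3 = (-0.4981, -0.3113, 0.3113, -0.7471).
Qᵀb = (-3.3282, -4.7862, -0.1245).
Back-substitute: x_3 = -0.1245/6.4748 = -0.0192.
x_2 = (-4.7862 + 3.1257·(-0.0192))/3.1501 = -1.5385.
x_1 = (-3.3282 − 0.2774·(-1.5385) + 0.5547·(-0.0192))/3.6056 = -0.8077.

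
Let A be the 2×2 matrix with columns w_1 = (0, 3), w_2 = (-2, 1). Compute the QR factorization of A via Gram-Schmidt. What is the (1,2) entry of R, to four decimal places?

e_1 = w_1/‖w_1‖ = (0, 3)/3.0000 = (0.0000, 1.0000).
r_{12} = e_1·w_2 = 1.0000.

r_{12} = 1.0000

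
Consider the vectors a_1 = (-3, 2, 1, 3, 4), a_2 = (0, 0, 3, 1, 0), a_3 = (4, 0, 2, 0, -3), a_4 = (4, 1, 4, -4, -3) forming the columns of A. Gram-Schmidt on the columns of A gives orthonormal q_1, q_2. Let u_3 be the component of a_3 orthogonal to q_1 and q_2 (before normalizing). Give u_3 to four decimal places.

u_3 = (1.8305, 1.4463, -0.3785, 1.1356, -0.1073)

a_1 = (-3, 2, 1, 3, 4); ‖a_1‖ = 6.2450, so q_1 = (-0.4804, 0.3203, 0.1601, 0.4804, 0.6405).
q_1·a_2 = (-0.4804)·0 + 0.3203·0 + 0.1601·3 + 0.4804·1 + 0.6405·0 = 0.9608.
u_2 = a_2 − 0.9608·q_1 = (0.4615, -0.3077, 2.8462, 0.5385, -0.6154).
‖u_2‖ = 3.0128, so q_2 = (0.1532, -0.1021, 0.9447, 0.1787, -0.2043).
q_1·a_3 = (-0.4804)·4 + 0.3203·0 + 0.1601·2 + 0.4804·0 + 0.6405·(-3) = -3.5228; q_2·a_3 = 0.1532·4 + (-0.1021)·0 + 0.9447·2 + 0.1787·0 + (-0.2043)·(-3) = 3.1149.
u_3 = a_3 + 3.5228·q_1 − 3.1149·q_2 = (1.8305, 1.4463, -0.3785, 1.1356, -0.1073).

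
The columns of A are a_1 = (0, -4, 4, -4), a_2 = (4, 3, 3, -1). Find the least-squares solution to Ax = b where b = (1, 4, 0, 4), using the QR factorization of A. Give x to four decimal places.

a_1 = (0, -4, 4, -4); ‖a_1‖ = 6.9282, so e_1 = (0.0000, -0.5774, 0.5774, -0.5774).
e_1·a_2 = 0.0000·4 + (-0.5774)·3 + 0.5774·3 + (-0.5774)·(-1) = 0.5774.
u_2 = a_2 − 0.5774·e_1 = (4.0000, 3.3333, 2.6667, -0.6667).
‖u_2‖ = 5.8878, so e_2 = (0.6794, 0.5661, 0.4529, -0.1132).
Qᵀb = (-4.6188, 2.4910).
Back-substitute: x_2 = 2.4910/5.8878 = 0.4231.
x_1 = (-4.6188 − 0.5774·0.4231)/6.9282 = -0.7019.

x = (-0.7019, 0.4231)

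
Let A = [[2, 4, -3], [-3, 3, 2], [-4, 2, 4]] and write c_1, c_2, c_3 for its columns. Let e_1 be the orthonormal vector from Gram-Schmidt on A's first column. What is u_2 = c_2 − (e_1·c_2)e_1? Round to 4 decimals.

e_1 = c_1/‖c_1‖ = (2, -3, -4)/5.3852 = (0.3714, -0.5571, -0.7428).
r_{12} = e_1·c_2 = -1.6713.
u_2 = c_2 + 1.6713·e_1 = (4.6207, 2.0690, 0.7586).

u_2 = (4.6207, 2.0690, 0.7586)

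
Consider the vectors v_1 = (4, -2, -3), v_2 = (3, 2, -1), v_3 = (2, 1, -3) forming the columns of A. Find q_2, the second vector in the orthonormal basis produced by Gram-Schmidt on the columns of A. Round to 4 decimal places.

q_1 = v_1/‖v_1‖ = (4, -2, -3)/5.3852 = (0.7428, -0.3714, -0.5571).
r_{12} = q_1·v_2 = 2.0426.
u_2 = v_2 − 2.0426·q_1 = (1.4828, 2.7586, 0.1379).
‖u_2‖ = 3.1349, so q_2 = (0.4730, 0.8800, 0.0440).

q_2 = (0.4730, 0.8800, 0.0440)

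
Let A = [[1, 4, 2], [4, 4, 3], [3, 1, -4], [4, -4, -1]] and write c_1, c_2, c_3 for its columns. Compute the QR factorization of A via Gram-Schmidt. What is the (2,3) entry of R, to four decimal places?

r_{23} = 2.9400

q_1 = c_1/‖c_1‖ = (1, 4, 3, 4)/6.4807 = (0.1543, 0.6172, 0.4629, 0.6172).
r_{12} = q_1·c_2 = 1.0801.
u_2 = c_2 − 1.0801·q_1 = (3.8333, 3.3333, 0.5000, -4.6667).
‖u_2‖ = 6.9162, so q_2 = (0.5543, 0.4820, 0.0723, -0.6747).
r_{23} = q_2·c_3 = 2.9400.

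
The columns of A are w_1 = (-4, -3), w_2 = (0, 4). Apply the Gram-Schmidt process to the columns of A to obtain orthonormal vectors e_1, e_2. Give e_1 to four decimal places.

e_1 = (-0.8000, -0.6000)

w_1 = (-4, -3); ‖w_1‖ = 5.0000, so e_1 = (-0.8000, -0.6000).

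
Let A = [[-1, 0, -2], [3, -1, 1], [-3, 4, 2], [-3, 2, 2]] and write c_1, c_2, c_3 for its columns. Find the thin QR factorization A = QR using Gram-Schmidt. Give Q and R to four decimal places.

Q = [[-0.1890, -0.3273, -0.6419], [0.5669, 0.5455, 0.1712], [-0.5669, 0.7638, -0.2996], [-0.5669, -0.1091, 0.6847]], R = [[5.2915, -3.9686, -1.3229], [0.0000, 2.2913, 2.5095], [0.0000, 0.0000, 2.2254]]

c_1 = (-1, 3, -3, -3); ‖c_1‖ = 5.2915, so e_1 = (-0.1890, 0.5669, -0.5669, -0.5669).
e_1·c_2 = (-0.1890)·0 + 0.5669·(-1) + (-0.5669)·4 + (-0.5669)·2 = -3.9686.
u_2 = c_2 + 3.9686·e_1 = (-0.7500, 1.2500, 1.7500, -0.2500).
‖u_2‖ = 2.2913, so e_2 = (-0.3273, 0.5455, 0.7638, -0.1091).
e_1·c_3 = (-0.1890)·(-2) + 0.5669·1 + (-0.5669)·2 + (-0.5669)·2 = -1.3229; e_2·c_3 = (-0.3273)·(-2) + 0.5455·1 + 0.7638·2 + (-0.1091)·2 = 2.5095.
u_3 = c_3 + 1.3229·e_1 − 2.5095·e_2 = (-1.4286, 0.3810, -0.6667, 1.5238).
‖u_3‖ = 2.2254, so e_3 = (-0.6419, 0.1712, -0.2996, 0.6847).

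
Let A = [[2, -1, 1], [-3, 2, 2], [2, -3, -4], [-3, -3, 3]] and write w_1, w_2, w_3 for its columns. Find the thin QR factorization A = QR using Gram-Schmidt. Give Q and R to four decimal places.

w_1 = (2, -3, 2, -3); ‖w_1‖ = 5.0990, so q_1 = (0.3922, -0.5883, 0.3922, -0.5883).
q_1·w_2 = 0.3922·(-1) + (-0.5883)·2 + 0.3922·(-3) + (-0.5883)·(-3) = -0.9806.
u_2 = w_2 + 0.9806·q_1 = (-0.6154, 1.4231, -2.6154, -3.5769).
‖u_2‖ = 4.6945, so q_2 = (-0.1311, 0.3031, -0.5571, -0.7619).
q_1·w_3 = 0.3922·1 + (-0.5883)·2 + 0.3922·(-4) + (-0.5883)·3 = -4.1184; q_2·w_3 = (-0.1311)·1 + 0.3031·2 + (-0.5571)·(-4) + (-0.7619)·3 = 0.4178.
u_3 = w_3 + 4.1184·q_1 − 0.4178·q_2 = (2.6702, -0.5497, -2.1518, 0.8953).
‖u_3‖ = 3.5866, so q_3 = (0.7445, -0.1533, -0.6000, 0.2496).

Q = [[0.3922, -0.1311, 0.7445], [-0.5883, 0.3031, -0.1533], [0.3922, -0.5571, -0.6000], [-0.5883, -0.7619, 0.2496]], R = [[5.0990, -0.9806, -4.1184], [0.0000, 4.6945, 0.4178], [0.0000, 0.0000, 3.5866]]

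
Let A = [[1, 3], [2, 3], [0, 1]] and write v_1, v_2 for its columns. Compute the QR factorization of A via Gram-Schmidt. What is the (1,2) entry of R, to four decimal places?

r_{12} = 4.0249

v_1 = (1, 2, 0); ‖v_1‖ = 2.2361, so q_1 = (0.4472, 0.8944, 0.0000).
r_{12} = q_1·v_2 = 4.0249.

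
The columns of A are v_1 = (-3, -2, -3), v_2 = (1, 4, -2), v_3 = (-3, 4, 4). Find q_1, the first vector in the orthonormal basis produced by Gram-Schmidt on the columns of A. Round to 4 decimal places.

v_1 = (-3, -2, -3); ‖v_1‖ = 4.6904, so q_1 = (-0.6396, -0.4264, -0.6396).

q_1 = (-0.6396, -0.4264, -0.6396)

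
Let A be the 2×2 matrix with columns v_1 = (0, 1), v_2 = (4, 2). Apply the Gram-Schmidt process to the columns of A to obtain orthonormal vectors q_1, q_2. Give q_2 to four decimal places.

q_1 = v_1/‖v_1‖ = (0, 1)/1.0000 = (0.0000, 1.0000).
r_{12} = q_1·v_2 = 2.0000.
u_2 = v_2 − 2.0000·q_1 = (4.0000, 0.0000).
‖u_2‖ = 4.0000, so q_2 = (1.0000, 0.0000).

q_2 = (1.0000, 0.0000)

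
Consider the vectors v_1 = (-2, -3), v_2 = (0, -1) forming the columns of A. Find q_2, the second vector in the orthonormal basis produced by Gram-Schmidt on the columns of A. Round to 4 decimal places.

v_1 = (-2, -3); ‖v_1‖ = 3.6056, so q_1 = (-0.5547, -0.8321).
q_1·v_2 = (-0.5547)·0 + (-0.8321)·(-1) = 0.8321.
u_2 = v_2 − 0.8321·q_1 = (0.4615, -0.3077).
‖u_2‖ = 0.5547, so q_2 = (0.8321, -0.5547).

q_2 = (0.8321, -0.5547)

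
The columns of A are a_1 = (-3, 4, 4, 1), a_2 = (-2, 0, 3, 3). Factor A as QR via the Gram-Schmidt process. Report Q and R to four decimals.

Q = [[-0.4629, -0.1474], [0.6172, -0.5898], [0.6172, 0.2949], [0.1543, 0.7372]], R = [[6.4807, 3.2404], [0.0000, 3.3912]]

e_1 = a_1/‖a_1‖ = (-3, 4, 4, 1)/6.4807 = (-0.4629, 0.6172, 0.6172, 0.1543).
r_{12} = e_1·a_2 = 3.2404.
u_2 = a_2 − 3.2404·e_1 = (-0.5000, -2.0000, 1.0000, 2.5000).
‖u_2‖ = 3.3912, so e_2 = (-0.1474, -0.5898, 0.2949, 0.7372).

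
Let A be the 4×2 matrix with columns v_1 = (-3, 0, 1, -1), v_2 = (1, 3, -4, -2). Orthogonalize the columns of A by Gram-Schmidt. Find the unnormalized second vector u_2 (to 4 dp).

u_2 = (-0.3636, 3.0000, -3.5455, -2.4545)

v_1 = (-3, 0, 1, -1); ‖v_1‖ = 3.3166, so q_1 = (-0.9045, 0.0000, 0.3015, -0.3015).
q_1·v_2 = (-0.9045)·1 + 0.0000·3 + 0.3015·(-4) + (-0.3015)·(-2) = -1.5076.
u_2 = v_2 + 1.5076·q_1 = (-0.3636, 3.0000, -3.5455, -2.4545).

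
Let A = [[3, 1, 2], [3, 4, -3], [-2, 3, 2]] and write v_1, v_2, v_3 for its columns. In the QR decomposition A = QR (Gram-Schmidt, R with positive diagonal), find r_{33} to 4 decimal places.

q_1 = v_1/‖v_1‖ = (3, 3, -2)/4.6904 = (0.6396, 0.6396, -0.4264).
r_{12} = q_1·v_2 = 1.9188.
u_2 = v_2 − 1.9188·q_1 = (-0.2273, 2.7727, 3.8182).
‖u_2‖ = 4.7242, so q_2 = (-0.0481, 0.5869, 0.8082).
r_{13} = q_1·v_3 = -1.4924; r_{23} = q_2·v_3 = -0.2405.
u_3 = v_3 + 1.4924·q_1 + 0.2405·q_2 = (2.9430, -1.9043, 1.5580).
r_{33} = ‖u_3‖ = 3.8360.

r_{33} = 3.8360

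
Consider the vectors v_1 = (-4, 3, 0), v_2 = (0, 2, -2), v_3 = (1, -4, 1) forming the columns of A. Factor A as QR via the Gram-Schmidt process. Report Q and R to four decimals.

v_1 = (-4, 3, 0); ‖v_1‖ = 5.0000, so q_1 = (-0.8000, 0.6000, 0.0000).
q_1·v_2 = (-0.8000)·0 + 0.6000·2 + 0.0000·(-2) = 1.2000.
u_2 = v_2 − 1.2000·q_1 = (0.9600, 1.2800, -2.0000).
‖u_2‖ = 2.5612, so q_2 = (0.3748, 0.4998, -0.7809).
q_1·v_3 = (-0.8000)·1 + 0.6000·(-4) + 0.0000·1 = -3.2000; q_2·v_3 = 0.3748·1 + 0.4998·(-4) + (-0.7809)·1 = -2.4051.
u_3 = v_3 + 3.2000·q_1 + 2.4051·q_2 = (-0.6585, -0.8780, -0.8780).
‖u_3‖ = 1.4056, so q_3 = (-0.4685, -0.6247, -0.6247).

Q = [[-0.8000, 0.3748, -0.4685], [0.6000, 0.4998, -0.6247], [0.0000, -0.7809, -0.6247]], R = [[5.0000, 1.2000, -3.2000], [0.0000, 2.5612, -2.4051], [0.0000, 0.0000, 1.4056]]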